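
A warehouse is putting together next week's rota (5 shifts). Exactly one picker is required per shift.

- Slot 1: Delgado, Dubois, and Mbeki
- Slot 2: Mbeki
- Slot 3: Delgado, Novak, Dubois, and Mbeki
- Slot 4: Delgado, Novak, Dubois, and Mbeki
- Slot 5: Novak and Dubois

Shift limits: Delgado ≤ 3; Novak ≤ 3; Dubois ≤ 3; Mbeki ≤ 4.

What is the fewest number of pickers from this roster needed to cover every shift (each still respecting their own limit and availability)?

2

5 slots to fill and no one can take more than 4, so at least ⌈5/4⌉ = 2 pickers are needed.
Novak and Mbeki alone can cover everything: Slot 1→Mbeki, Slot 2→Mbeki, Slot 3→Novak, Slot 4→Novak, Slot 5→Novak.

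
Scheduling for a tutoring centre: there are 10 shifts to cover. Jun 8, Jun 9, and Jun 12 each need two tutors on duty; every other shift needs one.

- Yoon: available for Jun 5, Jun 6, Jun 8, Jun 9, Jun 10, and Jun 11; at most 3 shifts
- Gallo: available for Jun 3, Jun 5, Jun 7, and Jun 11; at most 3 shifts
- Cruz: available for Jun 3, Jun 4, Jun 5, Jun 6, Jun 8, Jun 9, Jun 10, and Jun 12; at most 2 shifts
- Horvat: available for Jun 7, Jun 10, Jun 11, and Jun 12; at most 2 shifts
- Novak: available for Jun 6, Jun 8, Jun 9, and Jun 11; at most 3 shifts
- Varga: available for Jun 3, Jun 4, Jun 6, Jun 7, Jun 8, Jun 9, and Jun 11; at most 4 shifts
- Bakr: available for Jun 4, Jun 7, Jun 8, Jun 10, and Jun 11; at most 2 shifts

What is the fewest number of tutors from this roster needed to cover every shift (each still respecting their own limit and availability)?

5

13 slots to fill and no one can take more than 4, so at least ⌈13/4⌉ = 4 tutors are needed.
No set of 4 tutors can cover every shift (each such set leaves at least one shift with no one available or exceeds a cap).
Yoon, Gallo, Cruz, Horvat, and Novak alone can cover everything: Jun 3→Gallo, Jun 4→Cruz, Jun 5→Yoon, Jun 6→Novak, Jun 7→Gallo, Jun 8→Yoon+Novak, Jun 9→Yoon+Novak, Jun 10→Horvat, Jun 11→Gallo, Jun 12→Cruz+Horvat.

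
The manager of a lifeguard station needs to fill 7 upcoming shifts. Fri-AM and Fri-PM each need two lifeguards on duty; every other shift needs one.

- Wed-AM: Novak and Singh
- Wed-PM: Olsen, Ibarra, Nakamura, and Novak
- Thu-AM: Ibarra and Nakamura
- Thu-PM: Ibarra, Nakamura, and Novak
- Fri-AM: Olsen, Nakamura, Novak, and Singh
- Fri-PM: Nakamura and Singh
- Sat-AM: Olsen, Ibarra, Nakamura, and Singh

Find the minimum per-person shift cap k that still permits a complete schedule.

With 5 lifeguards and 9 worker-slots to fill, someone must work at least ⌈9/5⌉ = 2 shifts, so k ≥ 2.
k = 2 works: Wed-AM→Novak, Wed-PM→Olsen, Thu-AM→Ibarra, Thu-PM→Ibarra, Fri-AM→Nakamura+Novak, Fri-PM→Nakamura+Singh, Sat-AM→Olsen.
Loads: Olsen 2, Ibarra 2, Nakamura 2, Novak 2, Singh 1 — all ≤ 2.

2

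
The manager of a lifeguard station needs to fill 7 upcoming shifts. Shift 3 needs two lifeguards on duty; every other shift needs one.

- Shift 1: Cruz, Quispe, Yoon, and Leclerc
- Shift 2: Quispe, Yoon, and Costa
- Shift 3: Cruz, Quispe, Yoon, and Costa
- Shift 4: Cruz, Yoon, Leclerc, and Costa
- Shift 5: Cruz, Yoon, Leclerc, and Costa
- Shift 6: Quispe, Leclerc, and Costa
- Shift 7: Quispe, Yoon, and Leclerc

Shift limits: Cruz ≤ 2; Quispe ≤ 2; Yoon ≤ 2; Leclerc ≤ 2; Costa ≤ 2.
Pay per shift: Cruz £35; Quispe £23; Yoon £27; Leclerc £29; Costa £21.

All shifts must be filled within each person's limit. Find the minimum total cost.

£200

Picking the cheapest available lifeguard for each shift independently would cost £174, but that ignores the shift limits.
An optimal schedule: Shift 1→Yoon, Shift 2→Costa, Shift 3→Quispe+Yoon, Shift 4→Leclerc, Shift 5→Leclerc, Shift 6→Costa, Shift 7→Quispe.
Total: 27 + 21 + 23 + 27 + 29 + 29 + 21 + 23 = £200.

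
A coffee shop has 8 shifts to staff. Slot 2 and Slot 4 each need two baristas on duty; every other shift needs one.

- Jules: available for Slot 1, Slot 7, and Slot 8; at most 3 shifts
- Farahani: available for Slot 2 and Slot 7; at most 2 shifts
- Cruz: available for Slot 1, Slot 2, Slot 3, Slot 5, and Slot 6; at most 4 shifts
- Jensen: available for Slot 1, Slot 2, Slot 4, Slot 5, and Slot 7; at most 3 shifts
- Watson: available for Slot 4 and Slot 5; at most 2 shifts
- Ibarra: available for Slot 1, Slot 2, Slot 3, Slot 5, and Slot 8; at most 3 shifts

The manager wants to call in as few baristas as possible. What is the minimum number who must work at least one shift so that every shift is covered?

4

10 slots to fill and no one can take more than 4, so at least ⌈10/4⌉ = 3 baristas are needed.
Shifts {Slot 4, Slot 6, Slot 8} need 4 slots, but among the baristas available for them (Jules, Cruz, Jensen, Watson, and Ibarra) any 3 together supply at most 3. So 3 baristas are not enough.
Jules, Cruz, Jensen, and Watson alone can cover everything: Slot 1→Jules, Slot 2→Cruz+Jensen, Slot 3→Cruz, Slot 4→Jensen+Watson, Slot 5→Cruz, Slot 6→Cruz, Slot 7→Jules, Slot 8→Jules.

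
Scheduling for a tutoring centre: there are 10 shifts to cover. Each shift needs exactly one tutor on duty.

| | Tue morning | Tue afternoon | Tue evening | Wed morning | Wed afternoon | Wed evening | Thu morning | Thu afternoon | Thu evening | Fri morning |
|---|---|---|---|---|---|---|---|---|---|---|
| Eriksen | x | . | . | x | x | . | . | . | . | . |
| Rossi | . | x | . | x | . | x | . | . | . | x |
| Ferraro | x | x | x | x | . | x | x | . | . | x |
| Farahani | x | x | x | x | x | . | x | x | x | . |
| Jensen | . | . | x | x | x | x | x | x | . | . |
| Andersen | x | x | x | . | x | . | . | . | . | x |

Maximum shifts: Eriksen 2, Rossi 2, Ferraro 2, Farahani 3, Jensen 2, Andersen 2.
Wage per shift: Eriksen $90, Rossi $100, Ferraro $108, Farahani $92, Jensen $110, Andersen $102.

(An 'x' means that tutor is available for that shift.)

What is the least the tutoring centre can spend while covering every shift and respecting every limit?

$968

Thu evening can only be covered by Farahani, so that assignment is forced.
Picking the cheapest available tutor for each shift independently would cost $930, but that ignores the shift limits.
An optimal schedule: Tue morning→Eriksen, Tue afternoon→Andersen, Tue evening→Andersen, Wed morning→Ferraro, Wed afternoon→Eriksen, Wed evening→Rossi, Thu morning→Farahani, Thu afternoon→Farahani, Thu evening→Farahani, Fri morning→Rossi.
Total: 90 + 102 + 102 + 108 + 90 + 100 + 92 + 92 + 92 + 100 = $968.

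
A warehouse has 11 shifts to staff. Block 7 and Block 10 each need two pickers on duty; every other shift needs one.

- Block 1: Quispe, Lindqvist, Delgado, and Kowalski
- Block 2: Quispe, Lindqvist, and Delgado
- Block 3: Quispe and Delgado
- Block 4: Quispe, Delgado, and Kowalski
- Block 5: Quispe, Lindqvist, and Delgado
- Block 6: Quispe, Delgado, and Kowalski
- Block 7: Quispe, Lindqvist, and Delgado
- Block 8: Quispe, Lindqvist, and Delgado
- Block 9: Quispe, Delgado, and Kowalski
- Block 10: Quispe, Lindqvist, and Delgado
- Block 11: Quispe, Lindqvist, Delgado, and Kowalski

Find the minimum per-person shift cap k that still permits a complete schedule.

4

With 4 pickers and 13 worker-slots to fill, someone must work at least ⌈13/4⌉ = 4 shifts, so k ≥ 4.
k = 4 works: Block 1→Lindqvist, Block 2→Quispe, Block 3→Quispe, Block 4→Quispe, Block 5→Quispe, Block 6→Delgado, Block 7→Lindqvist+Delgado, Block 8→Lindqvist, Block 9→Delgado, Block 10→Lindqvist+Delgado, Block 11→Kowalski.
Loads: Quispe 4, Lindqvist 4, Delgado 4, Kowalski 1 — all ≤ 4.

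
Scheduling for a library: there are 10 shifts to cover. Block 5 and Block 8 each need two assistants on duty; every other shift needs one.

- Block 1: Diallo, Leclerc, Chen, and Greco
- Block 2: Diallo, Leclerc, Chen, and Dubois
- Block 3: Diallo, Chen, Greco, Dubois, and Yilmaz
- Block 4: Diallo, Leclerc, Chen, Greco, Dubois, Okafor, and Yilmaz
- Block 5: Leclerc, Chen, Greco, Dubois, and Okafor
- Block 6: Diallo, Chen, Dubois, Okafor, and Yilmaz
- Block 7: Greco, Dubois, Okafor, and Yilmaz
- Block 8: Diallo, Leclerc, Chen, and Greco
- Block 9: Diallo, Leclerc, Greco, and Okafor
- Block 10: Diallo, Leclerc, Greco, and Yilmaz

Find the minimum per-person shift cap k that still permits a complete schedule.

2

With 7 assistants and 12 worker-slots to fill, someone must work at least ⌈12/7⌉ = 2 shifts, so k ≥ 2.
k = 2 works: Block 1→Diallo, Block 2→Diallo, Block 3→Chen, Block 4→Okafor, Block 5→Dubois+Okafor, Block 6→Dubois, Block 7→Greco, Block 8→Chen+Greco, Block 9→Leclerc, Block 10→Leclerc.
Loads: Diallo 2, Leclerc 2, Chen 2, Greco 2, Dubois 2, Okafor 2, Yilmaz 0 — all ≤ 2.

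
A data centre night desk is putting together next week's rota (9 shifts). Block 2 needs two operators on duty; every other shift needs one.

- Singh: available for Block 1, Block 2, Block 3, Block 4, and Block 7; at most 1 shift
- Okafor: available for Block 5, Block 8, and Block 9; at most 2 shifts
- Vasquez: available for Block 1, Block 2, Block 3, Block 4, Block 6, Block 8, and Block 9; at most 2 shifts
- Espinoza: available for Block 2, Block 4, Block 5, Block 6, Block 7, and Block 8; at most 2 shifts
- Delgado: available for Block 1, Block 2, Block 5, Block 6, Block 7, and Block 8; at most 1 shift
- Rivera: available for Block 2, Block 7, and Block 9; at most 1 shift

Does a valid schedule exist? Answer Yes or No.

Total capacity is 1+2+2+2+1+1 = 9 but 10 worker-slots are needed — infeasible.

No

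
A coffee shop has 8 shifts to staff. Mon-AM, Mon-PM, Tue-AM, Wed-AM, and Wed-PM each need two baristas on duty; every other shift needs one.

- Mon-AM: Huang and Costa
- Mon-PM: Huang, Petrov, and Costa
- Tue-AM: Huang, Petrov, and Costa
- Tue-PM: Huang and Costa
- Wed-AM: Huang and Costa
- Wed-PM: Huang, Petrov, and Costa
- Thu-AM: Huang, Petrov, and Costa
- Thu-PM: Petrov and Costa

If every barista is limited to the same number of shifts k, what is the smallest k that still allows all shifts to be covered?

With 3 baristas and 13 worker-slots to fill, someone must work at least ⌈13/3⌉ = 5 shifts, so k ≥ 5.
k = 5 works: Mon-AM→Huang+Costa, Mon-PM→Huang+Petrov, Tue-AM→Huang+Petrov, Tue-PM→Huang, Wed-AM→Huang+Costa, Wed-PM→Petrov+Costa, Thu-AM→Petrov, Thu-PM→Petrov.
Loads: Huang 5, Petrov 5, Costa 3 — all ≤ 5.

5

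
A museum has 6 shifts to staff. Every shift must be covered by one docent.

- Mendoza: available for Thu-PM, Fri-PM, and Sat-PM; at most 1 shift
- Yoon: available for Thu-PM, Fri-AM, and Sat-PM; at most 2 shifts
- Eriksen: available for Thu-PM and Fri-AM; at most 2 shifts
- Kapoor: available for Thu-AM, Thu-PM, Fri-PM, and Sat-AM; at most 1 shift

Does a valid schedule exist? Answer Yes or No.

Total capacity is 6 and 6 slots are needed, so capacity alone doesn't rule it out.
Shifts {Thu-AM, Sat-AM} need 2 worker-slots in total, but the docents available for any of those shifts (Kapoor) can supply at most 1 among them. So no valid schedule exists.

No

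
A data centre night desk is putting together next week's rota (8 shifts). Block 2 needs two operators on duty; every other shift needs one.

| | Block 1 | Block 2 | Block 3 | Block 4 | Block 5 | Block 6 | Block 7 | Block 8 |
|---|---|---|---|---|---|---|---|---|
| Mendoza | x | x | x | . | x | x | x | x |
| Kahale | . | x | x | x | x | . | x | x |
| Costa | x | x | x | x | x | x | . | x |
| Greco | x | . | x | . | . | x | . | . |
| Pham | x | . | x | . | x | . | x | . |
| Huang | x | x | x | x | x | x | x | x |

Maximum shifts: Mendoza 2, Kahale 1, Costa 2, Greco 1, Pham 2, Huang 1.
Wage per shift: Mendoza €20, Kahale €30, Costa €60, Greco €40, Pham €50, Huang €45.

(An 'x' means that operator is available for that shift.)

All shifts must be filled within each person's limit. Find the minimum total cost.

Picking the cheapest available operator for each shift independently would cost €200, but that ignores the shift limits.
An optimal schedule: Block 1→Greco, Block 2→Costa+Huang, Block 3→Pham, Block 4→Kahale, Block 5→Pham, Block 6→Mendoza, Block 7→Mendoza, Block 8→Costa.
Total: 40 + 60 + 45 + 50 + 30 + 50 + 20 + 20 + 60 = €375.

€375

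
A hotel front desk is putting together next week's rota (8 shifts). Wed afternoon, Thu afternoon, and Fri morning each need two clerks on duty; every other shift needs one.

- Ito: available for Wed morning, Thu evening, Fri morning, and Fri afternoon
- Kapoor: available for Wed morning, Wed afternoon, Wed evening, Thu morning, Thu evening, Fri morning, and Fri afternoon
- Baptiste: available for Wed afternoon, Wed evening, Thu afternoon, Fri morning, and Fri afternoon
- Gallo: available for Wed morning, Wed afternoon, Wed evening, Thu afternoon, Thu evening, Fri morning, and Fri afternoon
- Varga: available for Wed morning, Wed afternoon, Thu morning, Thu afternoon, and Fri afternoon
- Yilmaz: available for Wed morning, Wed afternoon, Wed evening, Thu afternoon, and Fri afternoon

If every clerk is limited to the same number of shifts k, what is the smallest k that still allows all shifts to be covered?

With 6 clerks and 11 worker-slots to fill, someone must work at least ⌈11/6⌉ = 2 shifts, so k ≥ 2.
k = 2 works: Wed morning→Ito, Wed afternoon→Varga+Yilmaz, Wed evening→Kapoor, Thu morning→Kapoor, Thu afternoon→Baptiste+Gallo, Thu evening→Ito, Fri morning→Baptiste+Gallo, Fri afternoon→Varga.
Loads: Ito 2, Kapoor 2, Baptiste 2, Gallo 2, Varga 2, Yilmaz 1 — all ≤ 2.

2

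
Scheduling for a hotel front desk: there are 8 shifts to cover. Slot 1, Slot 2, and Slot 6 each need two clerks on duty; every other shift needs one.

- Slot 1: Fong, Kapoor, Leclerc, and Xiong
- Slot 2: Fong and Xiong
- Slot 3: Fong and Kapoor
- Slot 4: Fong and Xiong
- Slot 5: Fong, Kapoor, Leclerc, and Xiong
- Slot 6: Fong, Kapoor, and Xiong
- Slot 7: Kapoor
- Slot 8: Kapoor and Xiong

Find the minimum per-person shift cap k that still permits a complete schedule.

3

With 4 clerks and 11 worker-slots to fill, someone must work at least ⌈11/4⌉ = 3 shifts, so k ≥ 3.
k = 3 works: Slot 1→Leclerc+Xiong, Slot 2→Fong+Xiong, Slot 3→Fong, Slot 4→Fong, Slot 5→Leclerc, Slot 6→Kapoor+Xiong, Slot 7→Kapoor, Slot 8→Kapoor.
Loads: Fong 3, Kapoor 3, Leclerc 2, Xiong 3 — all ≤ 3.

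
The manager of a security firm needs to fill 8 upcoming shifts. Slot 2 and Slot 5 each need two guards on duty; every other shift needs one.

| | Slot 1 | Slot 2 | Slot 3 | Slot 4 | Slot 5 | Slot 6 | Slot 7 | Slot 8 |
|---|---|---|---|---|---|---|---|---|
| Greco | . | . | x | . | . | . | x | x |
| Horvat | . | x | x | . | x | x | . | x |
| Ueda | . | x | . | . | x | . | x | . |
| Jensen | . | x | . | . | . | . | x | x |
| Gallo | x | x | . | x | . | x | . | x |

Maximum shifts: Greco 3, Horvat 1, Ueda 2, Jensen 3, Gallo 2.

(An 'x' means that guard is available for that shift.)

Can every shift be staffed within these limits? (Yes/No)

Total capacity is 11 and 10 slots are needed, so capacity alone doesn't rule it out.
Shifts {Slot 1, Slot 4, Slot 5, Slot 6} need 5 worker-slots in total, but the guards available for any of those shifts (Horvat, Ueda, and Gallo) can supply at most 4 among them. So no valid schedule exists.

No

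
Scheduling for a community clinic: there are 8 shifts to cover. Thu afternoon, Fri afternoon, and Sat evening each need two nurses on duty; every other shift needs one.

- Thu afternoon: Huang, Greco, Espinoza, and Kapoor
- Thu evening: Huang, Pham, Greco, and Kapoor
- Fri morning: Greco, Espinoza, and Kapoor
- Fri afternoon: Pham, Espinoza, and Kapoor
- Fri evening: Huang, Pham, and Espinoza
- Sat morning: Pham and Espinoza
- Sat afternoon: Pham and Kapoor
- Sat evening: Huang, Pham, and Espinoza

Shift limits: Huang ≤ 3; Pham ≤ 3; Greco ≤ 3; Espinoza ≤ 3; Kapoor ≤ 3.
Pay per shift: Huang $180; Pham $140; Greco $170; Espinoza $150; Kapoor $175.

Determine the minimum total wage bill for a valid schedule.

$1730

Picking the cheapest available nurse for each shift independently would cost $1610, but that ignores the shift limits.
An optimal schedule: Thu afternoon→Greco+Kapoor, Thu evening→Greco, Fri morning→Greco, Fri afternoon→Espinoza+Kapoor, Fri evening→Espinoza, Sat morning→Pham, Sat afternoon→Pham, Sat evening→Pham+Espinoza.
Total: 170 + 175 + 170 + 170 + 150 + 175 + 150 + 140 + 140 + 140 + 150 = $1730.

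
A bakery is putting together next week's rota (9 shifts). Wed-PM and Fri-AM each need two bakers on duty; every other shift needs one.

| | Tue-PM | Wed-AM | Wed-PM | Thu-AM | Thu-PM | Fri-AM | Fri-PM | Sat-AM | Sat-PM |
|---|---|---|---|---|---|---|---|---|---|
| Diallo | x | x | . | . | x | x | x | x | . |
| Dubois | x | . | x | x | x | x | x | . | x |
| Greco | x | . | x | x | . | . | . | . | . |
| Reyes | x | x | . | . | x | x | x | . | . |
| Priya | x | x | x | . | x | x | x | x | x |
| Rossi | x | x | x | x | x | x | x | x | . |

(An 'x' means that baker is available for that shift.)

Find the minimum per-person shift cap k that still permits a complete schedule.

With 6 bakers and 11 worker-slots to fill, someone must work at least ⌈11/6⌉ = 2 shifts, so k ≥ 2.
k = 2 works: Tue-PM→Greco, Wed-AM→Diallo, Wed-PM→Greco+Priya, Thu-AM→Dubois, Thu-PM→Reyes, Fri-AM→Priya+Rossi, Fri-PM→Reyes, Sat-AM→Diallo, Sat-PM→Dubois.
Loads: Diallo 2, Dubois 2, Greco 2, Reyes 2, Priya 2, Rossi 1 — all ≤ 2.

2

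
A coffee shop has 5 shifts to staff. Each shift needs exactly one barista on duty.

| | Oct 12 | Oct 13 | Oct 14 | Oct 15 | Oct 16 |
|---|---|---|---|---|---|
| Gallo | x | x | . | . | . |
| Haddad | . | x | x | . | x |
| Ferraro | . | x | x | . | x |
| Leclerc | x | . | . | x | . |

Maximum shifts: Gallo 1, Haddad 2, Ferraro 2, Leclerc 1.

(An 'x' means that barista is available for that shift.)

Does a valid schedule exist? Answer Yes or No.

Yes

Oct 15 can only be covered by Leclerc, so that assignment is forced.
One valid schedule: Oct 12→Gallo, Oct 13→Ferraro, Oct 14→Haddad, Oct 15→Leclerc, Oct 16→Haddad.
Loads: Gallo 1/1, Haddad 2/2, Ferraro 1/2, Leclerc 1/1 — all within limits.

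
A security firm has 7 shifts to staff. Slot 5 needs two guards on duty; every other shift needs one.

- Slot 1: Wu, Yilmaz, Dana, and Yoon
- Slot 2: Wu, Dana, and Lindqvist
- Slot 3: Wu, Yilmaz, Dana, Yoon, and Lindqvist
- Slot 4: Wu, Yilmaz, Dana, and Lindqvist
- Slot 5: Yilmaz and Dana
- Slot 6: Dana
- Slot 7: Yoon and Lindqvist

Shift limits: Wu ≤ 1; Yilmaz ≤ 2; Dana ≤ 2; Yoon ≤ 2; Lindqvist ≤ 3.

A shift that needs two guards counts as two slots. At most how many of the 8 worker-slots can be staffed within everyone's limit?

8

Total capacity across all guards is 1+2+2+2+3 = 10, and 8 slots are needed, so at most 8 can be filled.
An assignment achieving 8: Slot 1→Yilmaz, Slot 2→Wu, Slot 3→Yoon, Slot 4→Lindqvist, Slot 5→Yilmaz+Dana, Slot 6→Dana, Slot 7→Yoon.
Loads: Wu 1/1, Yilmaz 2/2, Dana 2/2, Yoon 2/2, Lindqvist 1/3.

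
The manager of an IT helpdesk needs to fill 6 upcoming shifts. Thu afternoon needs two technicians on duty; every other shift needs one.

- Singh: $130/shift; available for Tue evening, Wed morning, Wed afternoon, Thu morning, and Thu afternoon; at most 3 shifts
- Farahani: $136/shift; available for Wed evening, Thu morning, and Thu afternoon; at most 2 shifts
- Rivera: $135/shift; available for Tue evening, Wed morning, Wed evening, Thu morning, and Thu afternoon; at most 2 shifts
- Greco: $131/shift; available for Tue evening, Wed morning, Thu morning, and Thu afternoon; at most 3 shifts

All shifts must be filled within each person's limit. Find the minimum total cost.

$918

Wed afternoon can only be covered by Singh, so that assignment is forced.
Picking the cheapest available technician for each shift independently would cost $916, but that ignores the shift limits.
An optimal schedule: Tue evening→Singh, Wed morning→Greco, Wed afternoon→Singh, Wed evening→Rivera, Thu morning→Greco, Thu afternoon→Singh+Greco.
Total: 130 + 131 + 130 + 135 + 131 + 130 + 131 = $918.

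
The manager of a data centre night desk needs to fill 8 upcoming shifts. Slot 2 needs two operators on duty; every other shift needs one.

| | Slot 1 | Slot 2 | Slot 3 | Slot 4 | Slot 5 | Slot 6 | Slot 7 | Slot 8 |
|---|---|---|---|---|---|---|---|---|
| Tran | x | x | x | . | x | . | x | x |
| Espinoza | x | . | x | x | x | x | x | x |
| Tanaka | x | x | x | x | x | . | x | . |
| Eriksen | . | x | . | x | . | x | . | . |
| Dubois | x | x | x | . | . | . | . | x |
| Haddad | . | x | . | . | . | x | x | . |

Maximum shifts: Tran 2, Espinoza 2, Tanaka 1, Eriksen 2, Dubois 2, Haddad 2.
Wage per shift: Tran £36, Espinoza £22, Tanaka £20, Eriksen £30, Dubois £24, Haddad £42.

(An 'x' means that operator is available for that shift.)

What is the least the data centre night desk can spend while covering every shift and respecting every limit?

£244

Picking the cheapest available operator for each shift independently would cost £188, but that ignores the shift limits.
An optimal schedule: Slot 1→Dubois, Slot 2→Eriksen+Tran, Slot 3→Dubois, Slot 4→Tanaka, Slot 5→Espinoza, Slot 6→Eriksen, Slot 7→Tran, Slot 8→Espinoza.
Total: 24 + 30 + 36 + 24 + 20 + 22 + 30 + 36 + 22 = £244.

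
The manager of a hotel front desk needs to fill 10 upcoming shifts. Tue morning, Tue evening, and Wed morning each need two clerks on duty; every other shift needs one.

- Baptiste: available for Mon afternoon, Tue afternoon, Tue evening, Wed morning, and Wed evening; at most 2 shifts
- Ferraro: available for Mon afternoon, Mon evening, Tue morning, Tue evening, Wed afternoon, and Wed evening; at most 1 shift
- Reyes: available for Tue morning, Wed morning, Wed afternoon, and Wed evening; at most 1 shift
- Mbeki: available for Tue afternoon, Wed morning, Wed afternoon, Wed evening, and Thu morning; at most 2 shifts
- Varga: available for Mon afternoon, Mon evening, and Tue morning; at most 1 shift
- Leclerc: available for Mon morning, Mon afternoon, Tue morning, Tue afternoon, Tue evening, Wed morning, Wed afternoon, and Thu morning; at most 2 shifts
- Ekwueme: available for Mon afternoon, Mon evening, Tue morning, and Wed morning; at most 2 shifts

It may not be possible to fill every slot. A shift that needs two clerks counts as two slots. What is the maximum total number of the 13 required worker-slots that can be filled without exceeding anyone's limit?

Total capacity across all clerks is 2+1+1+2+1+2+2 = 11, and 13 slots are needed, so at most 11 can be filled.
An assignment achieving 11: Mon morning→Leclerc, Mon afternoon→Varga, Mon evening→Ferraro, Tue morning→Ekwueme, Tue afternoon→Baptiste, Tue evening→Baptiste+Leclerc, Wed morning→Ekwueme, Wed afternoon→Reyes, Wed evening→Mbeki, Thu morning→Mbeki.
Loads: Baptiste 2/2, Ferraro 1/1, Reyes 1/1, Mbeki 2/2, Varga 1/1, Leclerc 2/2, Ekwueme 2/2.

11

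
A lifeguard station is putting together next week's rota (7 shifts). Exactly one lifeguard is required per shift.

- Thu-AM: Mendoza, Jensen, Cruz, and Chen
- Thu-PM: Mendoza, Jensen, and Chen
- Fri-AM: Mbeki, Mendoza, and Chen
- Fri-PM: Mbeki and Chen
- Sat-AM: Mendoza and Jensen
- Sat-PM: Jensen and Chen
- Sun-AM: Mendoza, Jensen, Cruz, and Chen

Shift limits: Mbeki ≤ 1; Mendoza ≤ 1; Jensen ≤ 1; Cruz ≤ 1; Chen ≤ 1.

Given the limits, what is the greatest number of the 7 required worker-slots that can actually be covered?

5

Total capacity across all lifeguards is 1+1+1+1+1 = 5, and 7 slots are needed, so at most 5 can be filled.
An assignment achieving 5: Thu-AM→Cruz, Thu-PM→Chen, Fri-PM→Mbeki, Sat-AM→Mendoza, Sat-PM→Jensen.
Loads: Mbeki 1/1, Mendoza 1/1, Jensen 1/1, Cruz 1/1, Chen 1/1.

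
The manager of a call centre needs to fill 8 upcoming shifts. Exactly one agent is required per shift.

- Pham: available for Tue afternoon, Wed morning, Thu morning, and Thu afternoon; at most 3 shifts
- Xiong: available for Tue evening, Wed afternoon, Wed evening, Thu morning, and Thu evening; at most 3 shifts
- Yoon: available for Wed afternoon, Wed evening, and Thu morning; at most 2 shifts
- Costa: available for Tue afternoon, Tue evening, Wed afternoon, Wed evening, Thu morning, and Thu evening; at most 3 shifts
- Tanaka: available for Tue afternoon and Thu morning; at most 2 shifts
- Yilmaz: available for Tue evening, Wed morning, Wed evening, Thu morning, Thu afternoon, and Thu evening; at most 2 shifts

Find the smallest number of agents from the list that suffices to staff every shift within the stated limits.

3

8 slots to fill and no one can take more than 3, so at least ⌈8/3⌉ = 3 agents are needed.
Pham, Xiong, and Yoon alone can cover everything: Tue afternoon→Pham, Tue evening→Xiong, Wed morning→Pham, Wed afternoon→Xiong, Wed evening→Yoon, Thu morning→Yoon, Thu afternoon→Pham, Thu evening→Xiong.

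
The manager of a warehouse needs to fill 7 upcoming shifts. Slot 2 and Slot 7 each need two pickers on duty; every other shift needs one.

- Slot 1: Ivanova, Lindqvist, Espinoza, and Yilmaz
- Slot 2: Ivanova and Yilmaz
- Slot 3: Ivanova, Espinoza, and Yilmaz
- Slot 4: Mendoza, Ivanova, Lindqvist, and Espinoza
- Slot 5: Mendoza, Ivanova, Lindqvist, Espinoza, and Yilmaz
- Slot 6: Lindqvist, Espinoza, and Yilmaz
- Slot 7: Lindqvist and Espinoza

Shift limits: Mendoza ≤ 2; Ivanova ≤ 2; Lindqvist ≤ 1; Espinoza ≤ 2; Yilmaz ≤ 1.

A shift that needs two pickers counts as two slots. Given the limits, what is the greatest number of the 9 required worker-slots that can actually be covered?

8

Total capacity across all pickers is 2+2+1+2+1 = 8, and 9 slots are needed, so at most 8 can be filled.
An assignment achieving 8: Slot 2→Ivanova+Yilmaz, Slot 3→Ivanova, Slot 4→Mendoza, Slot 5→Mendoza, Slot 6→Espinoza, Slot 7→Lindqvist+Espinoza.
Loads: Mendoza 2/2, Ivanova 2/2, Lindqvist 1/1, Espinoza 2/2, Yilmaz 1/1.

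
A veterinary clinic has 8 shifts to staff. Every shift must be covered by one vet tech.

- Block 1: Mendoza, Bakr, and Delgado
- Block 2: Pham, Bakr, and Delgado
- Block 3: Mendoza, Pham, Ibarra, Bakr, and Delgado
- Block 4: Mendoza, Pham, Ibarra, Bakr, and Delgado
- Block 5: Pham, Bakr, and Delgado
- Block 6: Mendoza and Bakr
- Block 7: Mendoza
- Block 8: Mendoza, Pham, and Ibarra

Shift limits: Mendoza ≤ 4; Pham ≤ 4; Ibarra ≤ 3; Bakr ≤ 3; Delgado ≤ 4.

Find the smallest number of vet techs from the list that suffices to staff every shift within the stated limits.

8 slots to fill and no one can take more than 4, so at least ⌈8/4⌉ = 2 vet techs are needed.
Mendoza and Pham alone can cover everything: Block 1→Mendoza, Block 2→Pham, Block 3→Mendoza, Block 4→Pham, Block 5→Pham, Block 6→Mendoza, Block 7→Mendoza, Block 8→Pham.

2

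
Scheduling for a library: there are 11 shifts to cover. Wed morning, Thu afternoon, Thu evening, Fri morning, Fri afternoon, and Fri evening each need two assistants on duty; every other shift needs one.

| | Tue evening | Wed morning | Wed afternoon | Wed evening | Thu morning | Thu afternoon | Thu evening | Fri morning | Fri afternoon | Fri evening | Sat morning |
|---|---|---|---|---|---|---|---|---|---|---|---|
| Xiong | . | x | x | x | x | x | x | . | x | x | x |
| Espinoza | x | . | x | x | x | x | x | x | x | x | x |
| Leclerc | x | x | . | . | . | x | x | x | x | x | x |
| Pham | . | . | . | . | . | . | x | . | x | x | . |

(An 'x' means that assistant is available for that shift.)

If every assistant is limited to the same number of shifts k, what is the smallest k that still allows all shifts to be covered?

With 4 assistants and 17 worker-slots to fill, someone must work at least ⌈17/4⌉ = 5 shifts, so k ≥ 5.
k = 5 works: Tue evening→Espinoza, Wed morning→Xiong+Leclerc, Wed afternoon→Xiong, Wed evening→Xiong, Thu morning→Xiong, Thu afternoon→Xiong+Espinoza, Thu evening→Espinoza+Leclerc, Fri morning→Espinoza+Leclerc, Fri afternoon→Leclerc+Pham, Fri evening→Leclerc+Pham, Sat morning→Espinoza.
Loads: Xiong 5, Espinoza 5, Leclerc 5, Pham 2 — all ≤ 5.

5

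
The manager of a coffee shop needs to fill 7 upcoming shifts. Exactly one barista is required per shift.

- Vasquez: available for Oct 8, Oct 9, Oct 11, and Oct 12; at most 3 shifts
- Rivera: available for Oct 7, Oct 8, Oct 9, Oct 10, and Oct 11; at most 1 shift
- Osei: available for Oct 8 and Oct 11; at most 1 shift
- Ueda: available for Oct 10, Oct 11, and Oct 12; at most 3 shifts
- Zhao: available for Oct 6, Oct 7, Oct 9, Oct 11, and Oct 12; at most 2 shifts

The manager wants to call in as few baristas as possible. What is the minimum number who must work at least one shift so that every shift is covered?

7 slots to fill and no one can take more than 3, so at least ⌈7/3⌉ = 3 baristas are needed.
Vasquez, Ueda, and Zhao alone can cover everything: Oct 6→Zhao, Oct 7→Zhao, Oct 8→Vasquez, Oct 9→Vasquez, Oct 10→Ueda, Oct 11→Vasquez, Oct 12→Ueda.

3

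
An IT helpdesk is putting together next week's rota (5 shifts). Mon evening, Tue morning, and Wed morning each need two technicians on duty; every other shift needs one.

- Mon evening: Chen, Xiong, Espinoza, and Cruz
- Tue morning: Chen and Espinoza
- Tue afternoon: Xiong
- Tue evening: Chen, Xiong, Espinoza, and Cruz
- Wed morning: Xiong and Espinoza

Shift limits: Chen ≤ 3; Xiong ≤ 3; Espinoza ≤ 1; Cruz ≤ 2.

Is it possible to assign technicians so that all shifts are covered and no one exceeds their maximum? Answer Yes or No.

No

Total capacity is 9 and 8 slots are needed, so capacity alone doesn't rule it out.
Shifts {Tue morning, Wed morning} need 4 worker-slots in total, but the technicians available for any of those shifts (Chen, Xiong, and Espinoza) can supply at most 3 among them. So no valid schedule exists.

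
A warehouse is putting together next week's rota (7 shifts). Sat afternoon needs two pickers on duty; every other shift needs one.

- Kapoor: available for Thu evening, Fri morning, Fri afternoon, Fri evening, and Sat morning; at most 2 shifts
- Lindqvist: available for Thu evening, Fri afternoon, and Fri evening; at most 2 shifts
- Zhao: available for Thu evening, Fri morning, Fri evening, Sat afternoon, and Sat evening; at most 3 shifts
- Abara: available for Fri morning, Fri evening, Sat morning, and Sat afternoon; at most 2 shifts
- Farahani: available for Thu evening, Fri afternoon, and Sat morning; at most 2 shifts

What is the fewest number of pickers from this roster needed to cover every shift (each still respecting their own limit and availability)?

4

8 slots to fill and no one can take more than 3, so at least ⌈8/3⌉ = 3 pickers are needed.
Any 3 pickers together have capacity at most 3+2+2 = 7 < 8 slots, so 3 can never suffice.
Kapoor, Lindqvist, Zhao, and Abara alone can cover everything: Thu evening→Lindqvist, Fri morning→Zhao, Fri afternoon→Kapoor, Fri evening→Lindqvist, Sat morning→Kapoor, Sat afternoon→Zhao+Abara, Sat evening→Zhao.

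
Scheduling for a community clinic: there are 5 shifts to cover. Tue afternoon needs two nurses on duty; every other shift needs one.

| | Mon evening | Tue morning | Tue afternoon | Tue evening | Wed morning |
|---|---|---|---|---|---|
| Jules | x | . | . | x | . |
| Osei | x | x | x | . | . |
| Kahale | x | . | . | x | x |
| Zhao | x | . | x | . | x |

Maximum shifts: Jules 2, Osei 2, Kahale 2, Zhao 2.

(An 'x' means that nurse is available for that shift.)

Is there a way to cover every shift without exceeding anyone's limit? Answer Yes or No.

Yes

Tue morning can only be covered by Osei, so that assignment is forced.
Tue afternoon can only be covered by Osei and Zhao, so that assignment is forced.
One valid schedule: Mon evening→Jules, Tue morning→Osei, Tue afternoon→Osei+Zhao, Tue evening→Jules, Wed morning→Kahale.
Loads: Jules 2/2, Osei 2/2, Kahale 1/2, Zhao 1/2 — all within limits.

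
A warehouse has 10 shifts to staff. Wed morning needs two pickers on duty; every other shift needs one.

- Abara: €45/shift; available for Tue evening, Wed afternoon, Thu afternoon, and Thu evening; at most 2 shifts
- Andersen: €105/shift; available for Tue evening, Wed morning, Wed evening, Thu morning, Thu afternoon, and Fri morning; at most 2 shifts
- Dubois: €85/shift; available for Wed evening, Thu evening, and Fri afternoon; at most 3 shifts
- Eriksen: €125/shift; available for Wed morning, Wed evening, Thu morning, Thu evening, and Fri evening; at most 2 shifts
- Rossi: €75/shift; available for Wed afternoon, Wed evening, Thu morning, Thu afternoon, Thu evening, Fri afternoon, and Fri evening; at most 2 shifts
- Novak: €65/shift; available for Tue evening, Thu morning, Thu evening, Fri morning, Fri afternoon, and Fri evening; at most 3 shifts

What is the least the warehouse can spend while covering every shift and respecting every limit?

Wed morning can only be covered by Andersen and Eriksen, so that assignment is forced.
Picking the cheapest available picker for each shift independently would cost €745, but that ignores the shift limits.
An optimal schedule: Tue evening→Abara, Wed morning→Andersen+Eriksen, Wed afternoon→Abara, Wed evening→Dubois, Thu morning→Rossi, Thu afternoon→Rossi, Thu evening→Dubois, Fri morning→Novak, Fri afternoon→Novak, Fri evening→Novak.
Total: 45 + 105 + 125 + 45 + 85 + 75 + 75 + 85 + 65 + 65 + 65 = €835.

€835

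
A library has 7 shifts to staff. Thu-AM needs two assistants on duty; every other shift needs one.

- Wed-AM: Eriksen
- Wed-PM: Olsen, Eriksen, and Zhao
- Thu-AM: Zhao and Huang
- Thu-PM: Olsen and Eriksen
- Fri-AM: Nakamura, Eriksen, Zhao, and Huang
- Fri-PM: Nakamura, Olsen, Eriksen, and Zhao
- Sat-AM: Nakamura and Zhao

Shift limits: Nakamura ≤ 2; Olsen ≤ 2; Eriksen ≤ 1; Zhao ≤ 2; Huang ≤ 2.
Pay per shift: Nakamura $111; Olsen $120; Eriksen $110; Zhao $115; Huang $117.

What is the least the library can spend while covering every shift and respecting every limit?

Wed-AM can only be covered by Eriksen, so that assignment is forced.
Thu-AM can only be covered by Zhao and Huang, so that assignment is forced.
Picking the cheapest available assistant for each shift independently would cost $893, but that ignores the shift limits.
An optimal schedule: Wed-AM→Eriksen, Wed-PM→Zhao, Thu-AM→Zhao+Huang, Thu-PM→Olsen, Fri-AM→Huang, Fri-PM→Nakamura, Sat-AM→Nakamura.
Total: 110 + 115 + 115 + 117 + 120 + 117 + 111 + 111 = $916.

$916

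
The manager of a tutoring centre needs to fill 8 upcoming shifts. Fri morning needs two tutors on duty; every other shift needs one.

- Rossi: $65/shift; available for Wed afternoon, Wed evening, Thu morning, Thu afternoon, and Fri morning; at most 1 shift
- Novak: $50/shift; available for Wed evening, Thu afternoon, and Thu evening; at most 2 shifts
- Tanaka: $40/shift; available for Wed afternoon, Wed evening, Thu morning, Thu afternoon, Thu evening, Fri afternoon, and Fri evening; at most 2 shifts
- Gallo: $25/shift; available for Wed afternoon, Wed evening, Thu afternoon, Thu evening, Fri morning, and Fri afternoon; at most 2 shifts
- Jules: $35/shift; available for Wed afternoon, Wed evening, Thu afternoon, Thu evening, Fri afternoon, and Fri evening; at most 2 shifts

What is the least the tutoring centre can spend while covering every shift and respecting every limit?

$365

Fri morning can only be covered by Rossi and Gallo, so that assignment is forced.
Picking the cheapest available tutor for each shift independently would cost $290, but that ignores the shift limits.
An optimal schedule: Wed afternoon→Jules, Wed evening→Novak, Thu morning→Tanaka, Thu afternoon→Jules, Thu evening→Novak, Fri morning→Rossi+Gallo, Fri afternoon→Gallo, Fri evening→Tanaka.
Total: 35 + 50 + 40 + 35 + 50 + 65 + 25 + 25 + 40 = $365.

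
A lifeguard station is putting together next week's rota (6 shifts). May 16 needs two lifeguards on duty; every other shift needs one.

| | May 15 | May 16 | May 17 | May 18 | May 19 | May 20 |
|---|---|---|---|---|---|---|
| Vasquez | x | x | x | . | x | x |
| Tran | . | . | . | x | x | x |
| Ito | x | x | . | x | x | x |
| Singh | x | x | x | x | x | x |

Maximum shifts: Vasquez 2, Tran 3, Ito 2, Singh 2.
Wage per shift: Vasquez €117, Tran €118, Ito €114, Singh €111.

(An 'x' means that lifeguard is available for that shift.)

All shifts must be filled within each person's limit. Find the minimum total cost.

Picking the cheapest available lifeguard for each shift independently would cost €780, but that ignores the shift limits.
An optimal schedule: May 15→Singh, May 16→Ito+Vasquez, May 17→Singh, May 18→Ito, May 19→Vasquez, May 20→Tran.
Total: 111 + 114 + 117 + 111 + 114 + 117 + 118 = €802.

€802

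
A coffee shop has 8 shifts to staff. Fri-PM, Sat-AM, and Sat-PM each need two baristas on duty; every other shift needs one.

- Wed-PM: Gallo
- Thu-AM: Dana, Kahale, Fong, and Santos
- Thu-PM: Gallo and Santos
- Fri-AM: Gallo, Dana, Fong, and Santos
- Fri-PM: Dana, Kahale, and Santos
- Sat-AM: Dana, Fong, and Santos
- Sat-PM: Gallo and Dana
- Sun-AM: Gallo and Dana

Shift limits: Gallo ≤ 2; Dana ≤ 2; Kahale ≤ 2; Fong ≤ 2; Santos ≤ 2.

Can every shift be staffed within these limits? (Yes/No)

Total capacity is 2+2+2+2+2 = 10 but 11 worker-slots are needed — infeasible.

No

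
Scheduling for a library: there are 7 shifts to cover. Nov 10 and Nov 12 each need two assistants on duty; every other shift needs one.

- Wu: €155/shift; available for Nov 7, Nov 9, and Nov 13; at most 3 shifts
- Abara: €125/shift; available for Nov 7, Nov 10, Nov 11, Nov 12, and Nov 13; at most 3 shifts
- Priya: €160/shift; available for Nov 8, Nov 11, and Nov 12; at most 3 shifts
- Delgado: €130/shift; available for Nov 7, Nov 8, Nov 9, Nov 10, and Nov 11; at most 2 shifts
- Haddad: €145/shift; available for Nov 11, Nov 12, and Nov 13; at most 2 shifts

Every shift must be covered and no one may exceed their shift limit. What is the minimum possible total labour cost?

Nov 10 can only be covered by Abara and Delgado, so that assignment is forced.
Picking the cheapest available assistant for each shift independently would cost €1160, but that ignores the shift limits.
An optimal schedule: Nov 7→Abara, Nov 8→Delgado, Nov 9→Wu, Nov 10→Abara+Delgado, Nov 11→Haddad, Nov 12→Abara+Haddad, Nov 13→Wu.
Total: 125 + 130 + 155 + 125 + 130 + 145 + 125 + 145 + 155 = €1235.

€1235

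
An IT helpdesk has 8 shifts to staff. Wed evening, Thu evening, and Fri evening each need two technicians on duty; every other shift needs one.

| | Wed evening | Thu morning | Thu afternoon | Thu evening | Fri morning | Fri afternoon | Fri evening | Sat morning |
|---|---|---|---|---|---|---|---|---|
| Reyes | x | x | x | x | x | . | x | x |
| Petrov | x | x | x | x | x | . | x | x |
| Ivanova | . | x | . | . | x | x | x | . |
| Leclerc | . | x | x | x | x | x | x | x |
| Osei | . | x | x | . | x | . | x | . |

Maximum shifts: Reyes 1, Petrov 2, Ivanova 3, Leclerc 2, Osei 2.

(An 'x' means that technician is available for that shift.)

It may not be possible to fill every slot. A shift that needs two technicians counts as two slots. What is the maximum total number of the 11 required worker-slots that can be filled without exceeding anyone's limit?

Total capacity across all technicians is 1+2+3+2+2 = 10, and 11 slots are needed, so at most 10 can be filled.
An assignment achieving 10: Wed evening→Reyes+Petrov, Thu morning→Ivanova, Thu afternoon→Osei, Thu evening→Petrov+Leclerc, Fri morning→Ivanova, Fri afternoon→Ivanova, Fri evening→Osei, Sat morning→Leclerc.
Loads: Reyes 1/1, Petrov 2/2, Ivanova 3/3, Leclerc 2/2, Osei 2/2.

10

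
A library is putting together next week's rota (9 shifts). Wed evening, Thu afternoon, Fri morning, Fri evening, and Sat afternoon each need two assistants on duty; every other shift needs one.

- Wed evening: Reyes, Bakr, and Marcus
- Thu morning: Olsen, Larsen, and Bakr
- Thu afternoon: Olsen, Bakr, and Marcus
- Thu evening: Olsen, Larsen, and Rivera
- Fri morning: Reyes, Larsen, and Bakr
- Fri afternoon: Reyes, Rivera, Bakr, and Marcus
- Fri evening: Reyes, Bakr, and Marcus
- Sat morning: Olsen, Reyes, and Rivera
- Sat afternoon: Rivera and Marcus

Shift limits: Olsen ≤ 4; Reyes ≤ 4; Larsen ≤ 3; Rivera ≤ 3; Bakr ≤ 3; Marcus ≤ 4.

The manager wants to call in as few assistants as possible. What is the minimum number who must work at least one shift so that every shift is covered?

14 slots to fill and no one can take more than 4, so at least ⌈14/4⌉ = 4 assistants are needed.
Reyes, Rivera, Bakr, and Marcus alone can cover everything: Wed evening→Reyes+Marcus, Thu morning→Bakr, Thu afternoon→Bakr+Marcus, Thu evening→Rivera, Fri morning→Reyes+Bakr, Fri afternoon→Rivera, Fri evening→Reyes+Marcus, Sat morning→Reyes, Sat afternoon→Rivera+Marcus.

4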